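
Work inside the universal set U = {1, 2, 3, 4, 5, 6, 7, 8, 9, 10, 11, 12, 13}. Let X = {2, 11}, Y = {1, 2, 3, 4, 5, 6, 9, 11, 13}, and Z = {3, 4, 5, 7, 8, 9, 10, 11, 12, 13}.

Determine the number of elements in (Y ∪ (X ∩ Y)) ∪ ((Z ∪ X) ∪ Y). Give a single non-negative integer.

13

X ∩ Y = {2, 11}
Y ∪ (X ∩ Y) = {1, 2, 3, 4, 5, 6, 9, 11, 13}
Z ∪ X = {2, 3, 4, 5, 7, 8, 9, 10, 11, 12, 13}
(Z ∪ X) ∪ Y = {1, 2, 3, 4, 5, 6, 7, 8, 9, 10, 11, 12, 13}
(Y ∪ (X ∩ Y)) ∪ ((Z ∪ X) ∪ Y) = {1, 2, 3, 4, 5, 6, 7, 8, 9, 10, 11, 12, 13}
|(Y ∪ (X ∩ Y)) ∪ ((Z ∪ X) ∪ Y)| = 13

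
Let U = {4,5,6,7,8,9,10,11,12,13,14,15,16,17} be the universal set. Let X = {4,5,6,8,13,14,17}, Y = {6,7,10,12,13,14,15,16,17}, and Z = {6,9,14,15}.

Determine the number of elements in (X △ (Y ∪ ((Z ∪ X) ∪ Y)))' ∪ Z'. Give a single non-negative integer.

Z ∪ X = {4,5,6,8,9,13,14,15,17}
(Z ∪ X) ∪ Y = {4,5,6,7,8,9,10,12,13,14,15,16,17}
Y ∪ ((Z ∪ X) ∪ Y) = {4,5,6,7,8,9,10,12,13,14,15,16,17}
X △ (Y ∪ ((Z ∪ X) ∪ Y)) = {7,9,10,12,15,16}
(X △ (Y ∪ ((Z ∪ X) ∪ Y)))' = {4,5,6,8,11,13,14,17}
Z' = {4,5,7,8,10,11,12,13,16,17}
(X △ (Y ∪ ((Z ∪ X) ∪ Y)))' ∪ Z' = {4,5,6,7,8,10,11,12,13,14,16,17}
|(X △ (Y ∪ ((Z ∪ X) ∪ Y)))' ∪ Z'| = 12

12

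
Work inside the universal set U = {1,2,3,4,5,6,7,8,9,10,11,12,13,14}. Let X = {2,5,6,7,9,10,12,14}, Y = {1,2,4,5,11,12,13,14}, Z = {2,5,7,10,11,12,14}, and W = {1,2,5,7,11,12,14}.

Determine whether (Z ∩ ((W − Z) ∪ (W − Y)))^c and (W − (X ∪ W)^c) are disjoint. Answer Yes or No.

W − Z = {1}
W − Y = {7}
(W − Z) ∪ (W − Y) = {1,7}
Z ∩ ((W − Z) ∪ (W − Y)) = {7}
(Z ∩ ((W − Z) ∪ (W − Y)))^c = {1,2,3,4,5,6,8,9,10,11,12,13,14}
X ∪ W = {1,2,5,6,7,9,10,11,12,14}
(X ∪ W)^c = {3,4,8,13}
W − (X ∪ W)^c = {1,2,5,7,11,12,14}
1 lies in both, so they are not disjoint.

No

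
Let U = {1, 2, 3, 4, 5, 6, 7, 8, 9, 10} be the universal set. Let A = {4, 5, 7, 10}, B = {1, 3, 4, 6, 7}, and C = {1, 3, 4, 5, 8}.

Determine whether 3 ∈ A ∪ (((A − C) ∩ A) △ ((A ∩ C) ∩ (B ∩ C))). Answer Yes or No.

3 ∉ A and 3 ∈ C, so 3 ∉ A − C
3 ∉ (A − C) and 3 ∉ A, so 3 ∉ (A − C) ∩ A
3 ∉ A and 3 ∈ C, so 3 ∉ A ∩ C
3 ∈ B and 3 ∈ C, so 3 ∈ B ∩ C
3 ∉ (A ∩ C) and 3 ∈ (B ∩ C), so 3 ∉ (A ∩ C) ∩ (B ∩ C)
3 ∉ ((A − C) ∩ A) and 3 ∉ ((A ∩ C) ∩ (B ∩ C)), so 3 ∉ ((A − C) ∩ A) △ ((A ∩ C) ∩ (B ∩ C))
3 ∉ A and 3 ∉ (((A − C) ∩ A) △ ((A ∩ C) ∩ (B ∩ C))), so 3 ∉ A ∪ (((A − C) ∩ A) △ ((A ∩ C) ∩ (B ∩ C)))

No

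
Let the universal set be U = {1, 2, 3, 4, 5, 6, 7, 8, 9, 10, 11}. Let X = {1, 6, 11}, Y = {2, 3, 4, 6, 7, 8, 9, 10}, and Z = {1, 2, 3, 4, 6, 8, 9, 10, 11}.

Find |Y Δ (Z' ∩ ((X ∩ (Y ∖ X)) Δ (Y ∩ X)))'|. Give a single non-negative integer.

3

Z' = {5, 7}
Y ∖ X = {2, 3, 4, 7, 8, 9, 10}
X ∩ (Y ∖ X) = {}
Y ∩ X = {6}
(X ∩ (Y ∖ X)) Δ (Y ∩ X) = {6}
Z' ∩ ((X ∩ (Y ∖ X)) Δ (Y ∩ X)) = {}
(Z' ∩ ((X ∩ (Y ∖ X)) Δ (Y ∩ X)))' = {1, 2, 3, 4, 5, 6, 7, 8, 9, 10, 11}
Y Δ (Z' ∩ ((X ∩ (Y ∖ X)) Δ (Y ∩ X)))' = {1, 5, 11}
|Y Δ (Z' ∩ ((X ∩ (Y ∖ X)) Δ (Y ∩ X)))'| = 3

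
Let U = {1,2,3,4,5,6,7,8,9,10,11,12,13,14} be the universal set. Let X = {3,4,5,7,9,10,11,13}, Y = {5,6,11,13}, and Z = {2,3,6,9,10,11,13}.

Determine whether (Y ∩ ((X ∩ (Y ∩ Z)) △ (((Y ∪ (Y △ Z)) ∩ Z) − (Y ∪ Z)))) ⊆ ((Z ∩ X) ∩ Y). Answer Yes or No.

Yes

Y ∩ Z = {6,11,13}
X ∩ (Y ∩ Z) = {11,13}
Y △ Z = {2,3,5,9,10}
Y ∪ (Y △ Z) = {2,3,5,6,9,10,11,13}
(Y ∪ (Y △ Z)) ∩ Z = {2,3,6,9,10,11,13}
Y ∪ Z = {2,3,5,6,9,10,11,13}
((Y ∪ (Y △ Z)) ∩ Z) − (Y ∪ Z) = {}
(X ∩ (Y ∩ Z)) △ (((Y ∪ (Y △ Z)) ∩ Z) − (Y ∪ Z)) = {11,13}
Y ∩ ((X ∩ (Y ∩ Z)) △ (((Y ∪ (Y △ Z)) ∩ Z) − (Y ∪ Z))) = {11,13}
Z ∩ X = {3,9,10,11,13}
(Z ∩ X) ∩ Y = {11,13}
Every element of {11,13} is in {11,13}, so Y ∩ ((X ∩ (Y ∩ Z)) △ (((Y ∪ (Y △ Z)) ∩ Z) − (Y ∪ Z))) ⊆ (Z ∩ X) ∩ Y.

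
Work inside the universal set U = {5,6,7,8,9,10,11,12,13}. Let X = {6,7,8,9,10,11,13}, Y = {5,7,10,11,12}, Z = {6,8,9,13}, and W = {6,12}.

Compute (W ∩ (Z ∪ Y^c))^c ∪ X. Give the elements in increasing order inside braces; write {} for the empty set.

{5,6,7,8,9,10,11,12,13}

Y^c = {6,8,9,13}
Z ∪ Y^c = {6,8,9,13}
W ∩ (Z ∪ Y^c) = {6}
(W ∩ (Z ∪ Y^c))^c = {5,7,8,9,10,11,12,13}
(W ∩ (Z ∪ Y^c))^c ∪ X = {5,6,7,8,9,10,11,12,13}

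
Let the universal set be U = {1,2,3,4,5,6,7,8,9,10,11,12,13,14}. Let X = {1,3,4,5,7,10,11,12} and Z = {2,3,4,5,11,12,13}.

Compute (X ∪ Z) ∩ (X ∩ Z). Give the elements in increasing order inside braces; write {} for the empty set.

X ∪ Z = {1,2,3,4,5,7,10,11,12,13}
X ∩ Z = {3,4,5,11,12}
(X ∪ Z) ∩ (X ∩ Z) = {3,4,5,11,12}

{3,4,5,11,12}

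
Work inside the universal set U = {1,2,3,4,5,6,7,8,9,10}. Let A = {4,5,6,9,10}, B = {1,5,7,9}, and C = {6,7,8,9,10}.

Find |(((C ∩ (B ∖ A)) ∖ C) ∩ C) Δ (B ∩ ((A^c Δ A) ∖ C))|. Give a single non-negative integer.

2

B ∖ A = {1,7}
C ∩ (B ∖ A) = {7}
(C ∩ (B ∖ A)) ∖ C = {}
((C ∩ (B ∖ A)) ∖ C) ∩ C = {}
A^c = {1,2,3,7,8}
A^c Δ A = {1,2,3,4,5,6,7,8,9,10}
(A^c Δ A) ∖ C = {1,2,3,4,5}
B ∩ ((A^c Δ A) ∖ C) = {1,5}
(((C ∩ (B ∖ A)) ∖ C) ∩ C) Δ (B ∩ ((A^c Δ A) ∖ C)) = {1,5}
|(((C ∩ (B ∖ A)) ∖ C) ∩ C) Δ (B ∩ ((A^c Δ A) ∖ C))| = 2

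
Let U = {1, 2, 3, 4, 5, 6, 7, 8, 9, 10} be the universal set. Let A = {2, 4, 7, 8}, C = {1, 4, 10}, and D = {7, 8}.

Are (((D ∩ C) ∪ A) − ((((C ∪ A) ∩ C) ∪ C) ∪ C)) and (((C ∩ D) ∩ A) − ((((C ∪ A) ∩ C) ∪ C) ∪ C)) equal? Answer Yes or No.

D ∩ C = {}
(D ∩ C) ∪ A = {2, 4, 7, 8}
C ∪ A = {1, 2, 4, 7, 8, 10}
(C ∪ A) ∩ C = {1, 4, 10}
((C ∪ A) ∩ C) ∪ C = {1, 4, 10}
(((C ∪ A) ∩ C) ∪ C) ∪ C = {1, 4, 10}
((D ∩ C) ∪ A) − ((((C ∪ A) ∩ C) ∪ C) ∪ C) = {2, 7, 8}
C ∩ D = {}
(C ∩ D) ∩ A = {}
((C ∩ D) ∩ A) − ((((C ∪ A) ∩ C) ∪ C) ∪ C) = {}
2 ∈ ((D ∩ C) ∪ A) − ((((C ∪ A) ∩ C) ∪ C) ∪ C) but 2 ∉ ((C ∩ D) ∩ A) − ((((C ∪ A) ∩ C) ∪ C) ∪ C), so they differ.

No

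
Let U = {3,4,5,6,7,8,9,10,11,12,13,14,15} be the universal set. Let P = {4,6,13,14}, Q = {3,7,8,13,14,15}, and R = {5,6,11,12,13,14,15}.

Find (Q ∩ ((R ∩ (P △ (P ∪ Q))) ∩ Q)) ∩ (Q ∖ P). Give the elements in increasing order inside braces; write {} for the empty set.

{15}

P ∪ Q = {3,4,6,7,8,13,14,15}
P △ (P ∪ Q) = {3,7,8,15}
R ∩ (P △ (P ∪ Q)) = {15}
(R ∩ (P △ (P ∪ Q))) ∩ Q = {15}
Q ∩ ((R ∩ (P △ (P ∪ Q))) ∩ Q) = {15}
Q ∖ P = {3,7,8,15}
(Q ∩ ((R ∩ (P △ (P ∪ Q))) ∩ Q)) ∩ (Q ∖ P) = {15}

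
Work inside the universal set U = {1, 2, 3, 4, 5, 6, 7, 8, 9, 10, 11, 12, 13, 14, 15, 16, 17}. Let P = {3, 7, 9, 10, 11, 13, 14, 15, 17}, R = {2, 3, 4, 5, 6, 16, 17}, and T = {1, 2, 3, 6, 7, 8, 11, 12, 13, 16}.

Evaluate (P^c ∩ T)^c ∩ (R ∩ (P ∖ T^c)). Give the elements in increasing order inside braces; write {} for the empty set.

{3}

P^c = {1, 2, 4, 5, 6, 8, 12, 16}
P^c ∩ T = {1, 2, 6, 8, 12, 16}
(P^c ∩ T)^c = {3, 4, 5, 7, 9, 10, 11, 13, 14, 15, 17}
T^c = {4, 5, 9, 10, 14, 15, 17}
P ∖ T^c = {3, 7, 11, 13}
R ∩ (P ∖ T^c) = {3}
(P^c ∩ T)^c ∩ (R ∩ (P ∖ T^c)) = {3}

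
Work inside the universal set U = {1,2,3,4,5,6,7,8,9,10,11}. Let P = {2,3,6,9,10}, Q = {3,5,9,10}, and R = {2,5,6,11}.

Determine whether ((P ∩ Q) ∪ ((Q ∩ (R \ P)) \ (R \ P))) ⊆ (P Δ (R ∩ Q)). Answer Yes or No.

Yes

P ∩ Q = {3,9,10}
R \ P = {5,11}
Q ∩ (R \ P) = {5}
(Q ∩ (R \ P)) \ (R \ P) = {}
(P ∩ Q) ∪ ((Q ∩ (R \ P)) \ (R \ P)) = {3,9,10}
R ∩ Q = {5}
P Δ (R ∩ Q) = {2,3,5,6,9,10}
Every element of {3,9,10} is in {2,3,5,6,9,10}, so (P ∩ Q) ∪ ((Q ∩ (R \ P)) \ (R \ P)) ⊆ P Δ (R ∩ Q).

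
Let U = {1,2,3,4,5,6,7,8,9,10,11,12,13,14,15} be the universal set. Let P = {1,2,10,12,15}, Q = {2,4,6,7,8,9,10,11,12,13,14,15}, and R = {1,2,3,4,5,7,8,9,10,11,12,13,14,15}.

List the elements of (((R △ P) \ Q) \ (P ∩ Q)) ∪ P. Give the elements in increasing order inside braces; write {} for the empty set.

R △ P = {3,4,5,7,8,9,11,13,14}
(R △ P) \ Q = {3,5}
P ∩ Q = {2,10,12,15}
((R △ P) \ Q) \ (P ∩ Q) = {3,5}
(((R △ P) \ Q) \ (P ∩ Q)) ∪ P = {1,2,3,5,10,12,15}

{1,2,3,5,10,12,15}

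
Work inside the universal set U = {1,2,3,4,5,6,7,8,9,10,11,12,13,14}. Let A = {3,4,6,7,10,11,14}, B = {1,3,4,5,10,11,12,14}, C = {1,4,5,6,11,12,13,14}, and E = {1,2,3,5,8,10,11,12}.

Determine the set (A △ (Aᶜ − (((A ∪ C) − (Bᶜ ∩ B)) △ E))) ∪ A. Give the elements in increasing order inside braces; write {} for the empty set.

Aᶜ = {1,2,5,8,9,12,13}
A ∪ C = {1,3,4,5,6,7,10,11,12,13,14}
Bᶜ = {2,6,7,8,9,13}
Bᶜ ∩ B = {}
(A ∪ C) − (Bᶜ ∩ B) = {1,3,4,5,6,7,10,11,12,13,14}
((A ∪ C) − (Bᶜ ∩ B)) △ E = {2,4,6,7,8,13,14}
Aᶜ − (((A ∪ C) − (Bᶜ ∩ B)) △ E) = {1,5,9,12}
A △ (Aᶜ − (((A ∪ C) − (Bᶜ ∩ B)) △ E)) = {1,3,4,5,6,7,9,10,11,12,14}
(A △ (Aᶜ − (((A ∪ C) − (Bᶜ ∩ B)) △ E))) ∪ A = {1,3,4,5,6,7,9,10,11,12,14}

{1,3,4,5,6,7,9,10,11,12,14}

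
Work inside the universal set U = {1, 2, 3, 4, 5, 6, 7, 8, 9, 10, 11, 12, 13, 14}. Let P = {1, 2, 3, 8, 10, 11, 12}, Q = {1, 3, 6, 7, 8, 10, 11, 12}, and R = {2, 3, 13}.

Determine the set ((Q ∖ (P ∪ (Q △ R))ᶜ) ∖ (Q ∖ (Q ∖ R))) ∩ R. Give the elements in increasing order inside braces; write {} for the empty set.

{}

Q △ R = {1, 2, 6, 7, 8, 10, 11, 12, 13}
P ∪ (Q △ R) = {1, 2, 3, 6, 7, 8, 10, 11, 12, 13}
(P ∪ (Q △ R))ᶜ = {4, 5, 9, 14}
Q ∖ (P ∪ (Q △ R))ᶜ = {1, 3, 6, 7, 8, 10, 11, 12}
Q ∖ R = {1, 6, 7, 8, 10, 11, 12}
Q ∖ (Q ∖ R) = {3}
(Q ∖ (P ∪ (Q △ R))ᶜ) ∖ (Q ∖ (Q ∖ R)) = {1, 6, 7, 8, 10, 11, 12}
((Q ∖ (P ∪ (Q △ R))ᶜ) ∖ (Q ∖ (Q ∖ R))) ∩ R = {}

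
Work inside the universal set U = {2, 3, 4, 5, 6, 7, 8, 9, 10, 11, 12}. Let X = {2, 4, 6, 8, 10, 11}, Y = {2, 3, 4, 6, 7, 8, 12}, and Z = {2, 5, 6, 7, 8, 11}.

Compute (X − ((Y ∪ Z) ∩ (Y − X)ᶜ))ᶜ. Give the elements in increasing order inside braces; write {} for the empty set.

{2, 3, 4, 5, 6, 7, 8, 9, 11, 12}

Y ∪ Z = {2, 3, 4, 5, 6, 7, 8, 11, 12}
Y − X = {3, 7, 12}
(Y − X)ᶜ = {2, 4, 5, 6, 8, 9, 10, 11}
(Y ∪ Z) ∩ (Y − X)ᶜ = {2, 4, 5, 6, 8, 11}
X − ((Y ∪ Z) ∩ (Y − X)ᶜ) = {10}
(X − ((Y ∪ Z) ∩ (Y − X)ᶜ))ᶜ = {2, 3, 4, 5, 6, 7, 8, 9, 11, 12}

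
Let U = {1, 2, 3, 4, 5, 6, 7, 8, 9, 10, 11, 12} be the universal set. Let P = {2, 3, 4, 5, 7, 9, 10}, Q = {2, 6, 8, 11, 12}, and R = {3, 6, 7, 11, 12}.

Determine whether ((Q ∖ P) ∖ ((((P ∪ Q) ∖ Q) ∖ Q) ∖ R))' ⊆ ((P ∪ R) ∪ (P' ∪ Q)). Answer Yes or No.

Q ∖ P = {6, 8, 11, 12}
P ∪ Q = {2, 3, 4, 5, 6, 7, 8, 9, 10, 11, 12}
(P ∪ Q) ∖ Q = {3, 4, 5, 7, 9, 10}
((P ∪ Q) ∖ Q) ∖ Q = {3, 4, 5, 7, 9, 10}
(((P ∪ Q) ∖ Q) ∖ Q) ∖ R = {4, 5, 9, 10}
(Q ∖ P) ∖ ((((P ∪ Q) ∖ Q) ∖ Q) ∖ R) = {6, 8, 11, 12}
((Q ∖ P) ∖ ((((P ∪ Q) ∖ Q) ∖ Q) ∖ R))' = {1, 2, 3, 4, 5, 7, 9, 10}
P ∪ R = {2, 3, 4, 5, 6, 7, 9, 10, 11, 12}
P' = {1, 6, 8, 11, 12}
P' ∪ Q = {1, 2, 6, 8, 11, 12}
(P ∪ R) ∪ (P' ∪ Q) = {1, 2, 3, 4, 5, 6, 7, 8, 9, 10, 11, 12}
Every element of {1, 2, 3, 4, 5, 7, 9, 10} is in {1, 2, 3, 4, 5, 6, 7, 8, 9, 10, 11, 12}, so ((Q ∖ P) ∖ ((((P ∪ Q) ∖ Q) ∖ Q) ∖ R))' ⊆ (P ∪ R) ∪ (P' ∪ Q).

Yes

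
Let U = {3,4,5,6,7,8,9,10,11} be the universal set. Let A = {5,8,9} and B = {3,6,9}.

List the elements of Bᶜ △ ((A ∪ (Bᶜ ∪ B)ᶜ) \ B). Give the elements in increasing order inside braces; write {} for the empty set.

{4,7,10,11}

Bᶜ = {4,5,7,8,10,11}
Bᶜ ∪ B = {3,4,5,6,7,8,9,10,11}
(Bᶜ ∪ B)ᶜ = {}
A ∪ (Bᶜ ∪ B)ᶜ = {5,8,9}
(A ∪ (Bᶜ ∪ B)ᶜ) \ B = {5,8}
Bᶜ △ ((A ∪ (Bᶜ ∪ B)ᶜ) \ B) = {4,7,10,11}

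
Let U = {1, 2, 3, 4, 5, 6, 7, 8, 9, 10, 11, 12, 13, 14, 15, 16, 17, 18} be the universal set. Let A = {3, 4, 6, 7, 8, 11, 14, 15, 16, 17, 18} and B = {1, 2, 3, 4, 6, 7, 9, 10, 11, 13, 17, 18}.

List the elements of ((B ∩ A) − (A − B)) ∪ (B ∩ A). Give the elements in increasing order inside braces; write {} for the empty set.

B ∩ A = {3, 4, 6, 7, 11, 17, 18}
A − B = {8, 14, 15, 16}
(B ∩ A) − (A − B) = {3, 4, 6, 7, 11, 17, 18}
((B ∩ A) − (A − B)) ∪ (B ∩ A) = {3, 4, 6, 7, 11, 17, 18}

{3, 4, 6, 7, 11, 17, 18}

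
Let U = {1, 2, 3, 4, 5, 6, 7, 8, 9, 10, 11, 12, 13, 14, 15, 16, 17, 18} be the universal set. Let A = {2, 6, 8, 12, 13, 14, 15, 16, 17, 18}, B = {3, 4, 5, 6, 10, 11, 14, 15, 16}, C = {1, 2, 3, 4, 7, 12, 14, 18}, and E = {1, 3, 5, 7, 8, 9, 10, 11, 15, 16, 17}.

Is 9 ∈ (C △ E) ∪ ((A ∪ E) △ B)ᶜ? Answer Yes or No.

Yes

9 ∉ C and 9 ∈ E, so 9 ∈ C △ E
9 ∉ A and 9 ∈ E, so 9 ∈ A ∪ E
9 ∈ (A ∪ E) and 9 ∉ B, so 9 ∈ (A ∪ E) △ B
9 ∉ ((A ∪ E) △ B)ᶜ since 9 ∈ ((A ∪ E) △ B)
9 ∈ (C △ E) and 9 ∉ ((A ∪ E) △ B)ᶜ, so 9 ∈ (C △ E) ∪ ((A ∪ E) △ B)ᶜ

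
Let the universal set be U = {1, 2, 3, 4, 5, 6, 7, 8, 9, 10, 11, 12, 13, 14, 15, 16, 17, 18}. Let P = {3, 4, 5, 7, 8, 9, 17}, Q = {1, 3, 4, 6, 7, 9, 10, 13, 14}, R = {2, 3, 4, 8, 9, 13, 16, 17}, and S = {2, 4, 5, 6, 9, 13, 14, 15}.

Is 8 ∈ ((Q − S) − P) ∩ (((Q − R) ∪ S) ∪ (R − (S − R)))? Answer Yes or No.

No

8 ∉ Q and 8 ∉ S, so 8 ∉ Q − S
8 ∉ (Q − S) and 8 ∈ P, so 8 ∉ (Q − S) − P
8 ∉ Q and 8 ∈ R, so 8 ∉ Q − R
8 ∉ (Q − R) and 8 ∉ S, so 8 ∉ (Q − R) ∪ S
8 ∉ S and 8 ∈ R, so 8 ∉ S − R
8 ∈ R and 8 ∉ (S − R), so 8 ∈ R − (S − R)
8 ∉ ((Q − R) ∪ S) and 8 ∈ (R − (S − R)), so 8 ∈ ((Q − R) ∪ S) ∪ (R − (S − R))
8 ∉ ((Q − S) − P) and 8 ∈ (((Q − R) ∪ S) ∪ (R − (S − R))), so 8 ∉ ((Q − S) − P) ∩ (((Q − R) ∪ S) ∪ (R − (S − R)))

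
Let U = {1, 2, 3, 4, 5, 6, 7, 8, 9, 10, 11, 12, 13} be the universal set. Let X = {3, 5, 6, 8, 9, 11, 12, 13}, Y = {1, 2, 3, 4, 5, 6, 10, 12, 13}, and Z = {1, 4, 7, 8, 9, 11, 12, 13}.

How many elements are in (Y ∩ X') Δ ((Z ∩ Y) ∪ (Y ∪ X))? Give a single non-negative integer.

8

X' = {1, 2, 4, 7, 10}
Y ∩ X' = {1, 2, 4, 10}
Z ∩ Y = {1, 4, 12, 13}
Y ∪ X = {1, 2, 3, 4, 5, 6, 8, 9, 10, 11, 12, 13}
(Z ∩ Y) ∪ (Y ∪ X) = {1, 2, 3, 4, 5, 6, 8, 9, 10, 11, 12, 13}
(Y ∩ X') Δ ((Z ∩ Y) ∪ (Y ∪ X)) = {3, 5, 6, 8, 9, 11, 12, 13}
|(Y ∩ X') Δ ((Z ∩ Y) ∪ (Y ∪ X))| = 8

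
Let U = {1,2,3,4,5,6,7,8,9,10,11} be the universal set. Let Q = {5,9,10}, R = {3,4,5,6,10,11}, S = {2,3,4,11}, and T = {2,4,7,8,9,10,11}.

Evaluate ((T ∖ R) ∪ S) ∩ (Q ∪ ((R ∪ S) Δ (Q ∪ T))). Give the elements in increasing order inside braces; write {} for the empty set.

T ∖ R = {2,7,8,9}
(T ∖ R) ∪ S = {2,3,4,7,8,9,11}
R ∪ S = {2,3,4,5,6,10,11}
Q ∪ T = {2,4,5,7,8,9,10,11}
(R ∪ S) Δ (Q ∪ T) = {3,6,7,8,9}
Q ∪ ((R ∪ S) Δ (Q ∪ T)) = {3,5,6,7,8,9,10}
((T ∖ R) ∪ S) ∩ (Q ∪ ((R ∪ S) Δ (Q ∪ T))) = {3,7,8,9}

{3,7,8,9}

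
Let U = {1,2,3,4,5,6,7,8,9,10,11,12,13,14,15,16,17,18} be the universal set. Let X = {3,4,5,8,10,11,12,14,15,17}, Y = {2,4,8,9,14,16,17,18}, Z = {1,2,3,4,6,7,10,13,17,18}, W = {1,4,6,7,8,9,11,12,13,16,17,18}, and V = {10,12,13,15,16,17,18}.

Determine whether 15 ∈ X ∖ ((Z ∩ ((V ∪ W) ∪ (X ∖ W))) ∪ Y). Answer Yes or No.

Yes

15 ∈ V and 15 ∉ W, so 15 ∈ V ∪ W
15 ∈ X and 15 ∉ W, so 15 ∈ X ∖ W
15 ∈ (V ∪ W) and 15 ∈ (X ∖ W), so 15 ∈ (V ∪ W) ∪ (X ∖ W)
15 ∉ Z and 15 ∈ ((V ∪ W) ∪ (X ∖ W)), so 15 ∉ Z ∩ ((V ∪ W) ∪ (X ∖ W))
15 ∉ (Z ∩ ((V ∪ W) ∪ (X ∖ W))) and 15 ∉ Y, so 15 ∉ (Z ∩ ((V ∪ W) ∪ (X ∖ W))) ∪ Y
15 ∈ X and 15 ∉ ((Z ∩ ((V ∪ W) ∪ (X ∖ W))) ∪ Y), so 15 ∈ X ∖ ((Z ∩ ((V ∪ W) ∪ (X ∖ W))) ∪ Y)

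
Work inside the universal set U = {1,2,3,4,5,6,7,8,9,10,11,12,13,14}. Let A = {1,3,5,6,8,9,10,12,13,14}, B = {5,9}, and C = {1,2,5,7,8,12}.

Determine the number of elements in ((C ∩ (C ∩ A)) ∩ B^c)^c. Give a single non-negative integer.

C ∩ A = {1,5,8,12}
C ∩ (C ∩ A) = {1,5,8,12}
B^c = {1,2,3,4,6,7,8,10,11,12,13,14}
(C ∩ (C ∩ A)) ∩ B^c = {1,8,12}
((C ∩ (C ∩ A)) ∩ B^c)^c = {2,3,4,5,6,7,9,10,11,13,14}
|((C ∩ (C ∩ A)) ∩ B^c)^c| = 11

11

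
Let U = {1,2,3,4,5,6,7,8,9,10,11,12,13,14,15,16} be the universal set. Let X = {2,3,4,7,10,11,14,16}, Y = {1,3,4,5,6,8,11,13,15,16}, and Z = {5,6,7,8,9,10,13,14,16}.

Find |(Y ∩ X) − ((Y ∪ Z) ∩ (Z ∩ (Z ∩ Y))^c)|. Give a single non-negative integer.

1

Y ∩ X = {3,4,11,16}
Y ∪ Z = {1,3,4,5,6,7,8,9,10,11,13,14,15,16}
Z ∩ Y = {5,6,8,13,16}
Z ∩ (Z ∩ Y) = {5,6,8,13,16}
(Z ∩ (Z ∩ Y))^c = {1,2,3,4,7,9,10,11,12,14,15}
(Y ∪ Z) ∩ (Z ∩ (Z ∩ Y))^c = {1,3,4,7,9,10,11,14,15}
(Y ∩ X) − ((Y ∪ Z) ∩ (Z ∩ (Z ∩ Y))^c) = {16}
|(Y ∩ X) − ((Y ∪ Z) ∩ (Z ∩ (Z ∩ Y))^c)| = 1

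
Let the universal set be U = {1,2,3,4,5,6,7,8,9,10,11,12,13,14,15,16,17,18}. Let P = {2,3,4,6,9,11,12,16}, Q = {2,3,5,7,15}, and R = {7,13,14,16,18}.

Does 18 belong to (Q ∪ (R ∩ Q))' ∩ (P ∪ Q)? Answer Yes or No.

No

18 ∈ R and 18 ∉ Q, so 18 ∉ R ∩ Q
18 ∉ Q and 18 ∉ (R ∩ Q), so 18 ∉ Q ∪ (R ∩ Q)
18 ∈ (Q ∪ (R ∩ Q))' since 18 ∉ (Q ∪ (R ∩ Q))
18 ∉ P and 18 ∉ Q, so 18 ∉ P ∪ Q
18 ∈ (Q ∪ (R ∩ Q))' and 18 ∉ (P ∪ Q), so 18 ∉ (Q ∪ (R ∩ Q))' ∩ (P ∪ Q)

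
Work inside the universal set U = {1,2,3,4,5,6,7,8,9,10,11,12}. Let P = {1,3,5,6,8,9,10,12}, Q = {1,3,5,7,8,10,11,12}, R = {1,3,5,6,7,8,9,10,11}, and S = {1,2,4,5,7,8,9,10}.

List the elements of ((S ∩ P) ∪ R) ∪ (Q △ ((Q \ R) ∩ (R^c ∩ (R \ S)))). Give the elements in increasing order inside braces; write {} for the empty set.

S ∩ P = {1,5,8,9,10}
(S ∩ P) ∪ R = {1,3,5,6,7,8,9,10,11}
Q \ R = {12}
R^c = {2,4,12}
R \ S = {3,6,11}
R^c ∩ (R \ S) = {}
(Q \ R) ∩ (R^c ∩ (R \ S)) = {}
Q △ ((Q \ R) ∩ (R^c ∩ (R \ S))) = {1,3,5,7,8,10,11,12}
((S ∩ P) ∪ R) ∪ (Q △ ((Q \ R) ∩ (R^c ∩ (R \ S)))) = {1,3,5,6,7,8,9,10,11,12}

{1,3,5,6,7,8,9,10,11,12}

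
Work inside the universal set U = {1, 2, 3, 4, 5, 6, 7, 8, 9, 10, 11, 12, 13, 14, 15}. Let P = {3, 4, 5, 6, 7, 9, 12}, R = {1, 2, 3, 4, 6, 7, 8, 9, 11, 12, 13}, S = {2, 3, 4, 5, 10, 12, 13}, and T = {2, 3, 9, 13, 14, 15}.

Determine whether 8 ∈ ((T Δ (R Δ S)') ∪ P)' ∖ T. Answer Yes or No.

Yes

8 ∈ R and 8 ∉ S, so 8 ∈ R Δ S
8 ∉ (R Δ S)' since 8 ∈ (R Δ S)
8 ∉ T and 8 ∉ (R Δ S)', so 8 ∉ T Δ (R Δ S)'
8 ∉ (T Δ (R Δ S)') and 8 ∉ P, so 8 ∉ (T Δ (R Δ S)') ∪ P
8 ∈ ((T Δ (R Δ S)') ∪ P)' since 8 ∉ ((T Δ (R Δ S)') ∪ P)
8 ∈ ((T Δ (R Δ S)') ∪ P)' and 8 ∉ T, so 8 ∈ ((T Δ (R Δ S)') ∪ P)' ∖ T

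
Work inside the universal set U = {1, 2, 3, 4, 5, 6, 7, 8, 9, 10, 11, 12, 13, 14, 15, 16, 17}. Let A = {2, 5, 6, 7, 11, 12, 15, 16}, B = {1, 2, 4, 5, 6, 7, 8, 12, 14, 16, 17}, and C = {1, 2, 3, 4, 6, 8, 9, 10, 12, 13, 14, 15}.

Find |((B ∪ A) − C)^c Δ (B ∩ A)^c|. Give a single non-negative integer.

5

B ∪ A = {1, 2, 4, 5, 6, 7, 8, 11, 12, 14, 15, 16, 17}
(B ∪ A) − C = {5, 7, 11, 16, 17}
((B ∪ A) − C)^c = {1, 2, 3, 4, 6, 8, 9, 10, 12, 13, 14, 15}
B ∩ A = {2, 5, 6, 7, 12, 16}
(B ∩ A)^c = {1, 3, 4, 8, 9, 10, 11, 13, 14, 15, 17}
((B ∪ A) − C)^c Δ (B ∩ A)^c = {2, 6, 11, 12, 17}
|((B ∪ A) − C)^c Δ (B ∩ A)^c| = 5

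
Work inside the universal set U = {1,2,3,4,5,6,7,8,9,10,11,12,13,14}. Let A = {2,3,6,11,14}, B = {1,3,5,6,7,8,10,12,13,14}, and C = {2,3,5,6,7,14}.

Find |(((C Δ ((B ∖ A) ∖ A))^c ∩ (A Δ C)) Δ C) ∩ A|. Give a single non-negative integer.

5

B ∖ A = {1,5,7,8,10,12,13}
(B ∖ A) ∖ A = {1,5,7,8,10,12,13}
C Δ ((B ∖ A) ∖ A) = {1,2,3,6,8,10,12,13,14}
(C Δ ((B ∖ A) ∖ A))^c = {4,5,7,9,11}
A Δ C = {5,7,11}
(C Δ ((B ∖ A) ∖ A))^c ∩ (A Δ C) = {5,7,11}
((C Δ ((B ∖ A) ∖ A))^c ∩ (A Δ C)) Δ C = {2,3,6,11,14}
(((C Δ ((B ∖ A) ∖ A))^c ∩ (A Δ C)) Δ C) ∩ A = {2,3,6,11,14}
|(((C Δ ((B ∖ A) ∖ A))^c ∩ (A Δ C)) Δ C) ∩ A| = 5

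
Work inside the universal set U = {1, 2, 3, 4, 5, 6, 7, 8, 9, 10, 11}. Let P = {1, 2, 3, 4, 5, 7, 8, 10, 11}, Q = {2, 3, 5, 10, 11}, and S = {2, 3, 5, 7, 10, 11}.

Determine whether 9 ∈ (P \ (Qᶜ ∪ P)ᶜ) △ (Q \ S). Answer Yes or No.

9 ∉ Q, so 9 ∈ Qᶜ
9 ∈ Qᶜ and 9 ∉ P, so 9 ∈ Qᶜ ∪ P
9 ∉ (Qᶜ ∪ P)ᶜ since 9 ∈ (Qᶜ ∪ P)
9 ∉ P and 9 ∉ (Qᶜ ∪ P)ᶜ, so 9 ∉ P \ (Qᶜ ∪ P)ᶜ
9 ∉ Q and 9 ∉ S, so 9 ∉ Q \ S
9 ∉ (P \ (Qᶜ ∪ P)ᶜ) and 9 ∉ (Q \ S), so 9 ∉ (P \ (Qᶜ ∪ P)ᶜ) △ (Q \ S)

No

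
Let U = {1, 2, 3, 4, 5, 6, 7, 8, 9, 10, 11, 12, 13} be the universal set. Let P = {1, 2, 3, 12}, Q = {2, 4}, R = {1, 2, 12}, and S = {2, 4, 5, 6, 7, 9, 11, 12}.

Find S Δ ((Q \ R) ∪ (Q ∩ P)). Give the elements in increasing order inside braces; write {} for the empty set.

Q \ R = {4}
Q ∩ P = {2}
(Q \ R) ∪ (Q ∩ P) = {2, 4}
S Δ ((Q \ R) ∪ (Q ∩ P)) = {5, 6, 7, 9, 11, 12}

{5, 6, 7, 9, 11, 12}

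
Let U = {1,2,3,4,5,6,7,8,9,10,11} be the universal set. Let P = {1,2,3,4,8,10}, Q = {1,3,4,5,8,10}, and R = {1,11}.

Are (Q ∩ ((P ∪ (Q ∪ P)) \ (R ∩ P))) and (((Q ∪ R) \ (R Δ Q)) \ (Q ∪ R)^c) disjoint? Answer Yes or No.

Q ∪ P = {1,2,3,4,5,8,10}
P ∪ (Q ∪ P) = {1,2,3,4,5,8,10}
R ∩ P = {1}
(P ∪ (Q ∪ P)) \ (R ∩ P) = {2,3,4,5,8,10}
Q ∩ ((P ∪ (Q ∪ P)) \ (R ∩ P)) = {3,4,5,8,10}
Q ∪ R = {1,3,4,5,8,10,11}
R Δ Q = {3,4,5,8,10,11}
(Q ∪ R) \ (R Δ Q) = {1}
(Q ∪ R)^c = {2,6,7,9}
((Q ∪ R) \ (R Δ Q)) \ (Q ∪ R)^c = {1}
{3,4,5,8,10} and {1} share no elements.

Yes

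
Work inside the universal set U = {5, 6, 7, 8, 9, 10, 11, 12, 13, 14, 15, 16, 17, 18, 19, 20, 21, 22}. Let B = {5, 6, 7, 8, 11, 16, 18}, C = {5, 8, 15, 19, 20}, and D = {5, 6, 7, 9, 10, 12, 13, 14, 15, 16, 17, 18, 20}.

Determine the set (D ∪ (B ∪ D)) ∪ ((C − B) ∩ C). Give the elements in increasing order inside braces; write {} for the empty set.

B ∪ D = {5, 6, 7, 8, 9, 10, 11, 12, 13, 14, 15, 16, 17, 18, 20}
D ∪ (B ∪ D) = {5, 6, 7, 8, 9, 10, 11, 12, 13, 14, 15, 16, 17, 18, 20}
C − B = {15, 19, 20}
(C − B) ∩ C = {15, 19, 20}
(D ∪ (B ∪ D)) ∪ ((C − B) ∩ C) = {5, 6, 7, 8, 9, 10, 11, 12, 13, 14, 15, 16, 17, 18, 19, 20}

{5, 6, 7, 8, 9, 10, 11, 12, 13, 14, 15, 16, 17, 18, 19, 20}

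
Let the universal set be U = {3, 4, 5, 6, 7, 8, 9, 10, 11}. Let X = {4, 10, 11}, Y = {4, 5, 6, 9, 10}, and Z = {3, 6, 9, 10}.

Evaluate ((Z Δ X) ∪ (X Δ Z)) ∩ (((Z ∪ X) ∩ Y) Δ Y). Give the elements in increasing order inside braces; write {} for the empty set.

Z Δ X = {3, 4, 6, 9, 11}
X Δ Z = {3, 4, 6, 9, 11}
(Z Δ X) ∪ (X Δ Z) = {3, 4, 6, 9, 11}
Z ∪ X = {3, 4, 6, 9, 10, 11}
(Z ∪ X) ∩ Y = {4, 6, 9, 10}
((Z ∪ X) ∩ Y) Δ Y = {5}
((Z Δ X) ∪ (X Δ Z)) ∩ (((Z ∪ X) ∩ Y) Δ Y) = {}

{}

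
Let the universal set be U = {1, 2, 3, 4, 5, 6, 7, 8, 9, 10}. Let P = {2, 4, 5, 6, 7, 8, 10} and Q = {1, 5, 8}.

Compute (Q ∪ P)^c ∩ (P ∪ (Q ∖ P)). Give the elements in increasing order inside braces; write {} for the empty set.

{}

Q ∪ P = {1, 2, 4, 5, 6, 7, 8, 10}
(Q ∪ P)^c = {3, 9}
Q ∖ P = {1}
P ∪ (Q ∖ P) = {1, 2, 4, 5, 6, 7, 8, 10}
(Q ∪ P)^c ∩ (P ∪ (Q ∖ P)) = {}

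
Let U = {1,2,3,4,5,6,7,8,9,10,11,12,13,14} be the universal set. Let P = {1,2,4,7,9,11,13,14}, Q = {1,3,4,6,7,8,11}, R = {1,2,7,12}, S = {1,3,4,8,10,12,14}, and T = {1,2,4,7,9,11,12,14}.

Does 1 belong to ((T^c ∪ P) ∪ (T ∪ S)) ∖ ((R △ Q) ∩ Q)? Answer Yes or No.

1 ∈ T, so 1 ∉ T^c
1 ∉ T^c and 1 ∈ P, so 1 ∈ T^c ∪ P
1 ∈ T and 1 ∈ S, so 1 ∈ T ∪ S
1 ∈ (T^c ∪ P) and 1 ∈ (T ∪ S), so 1 ∈ (T^c ∪ P) ∪ (T ∪ S)
1 ∈ R and 1 ∈ Q, so 1 ∉ R △ Q
1 ∉ (R △ Q) and 1 ∈ Q, so 1 ∉ (R △ Q) ∩ Q
1 ∈ ((T^c ∪ P) ∪ (T ∪ S)) and 1 ∉ ((R △ Q) ∩ Q), so 1 ∈ ((T^c ∪ P) ∪ (T ∪ S)) ∖ ((R △ Q) ∩ Q)

Yes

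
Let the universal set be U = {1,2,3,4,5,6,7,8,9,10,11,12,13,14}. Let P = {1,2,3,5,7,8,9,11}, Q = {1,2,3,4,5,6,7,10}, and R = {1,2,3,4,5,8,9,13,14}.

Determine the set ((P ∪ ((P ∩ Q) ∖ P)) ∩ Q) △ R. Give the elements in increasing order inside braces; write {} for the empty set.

P ∩ Q = {1,2,3,5,7}
(P ∩ Q) ∖ P = {}
P ∪ ((P ∩ Q) ∖ P) = {1,2,3,5,7,8,9,11}
(P ∪ ((P ∩ Q) ∖ P)) ∩ Q = {1,2,3,5,7}
((P ∪ ((P ∩ Q) ∖ P)) ∩ Q) △ R = {4,7,8,9,13,14}

{4,7,8,9,13,14}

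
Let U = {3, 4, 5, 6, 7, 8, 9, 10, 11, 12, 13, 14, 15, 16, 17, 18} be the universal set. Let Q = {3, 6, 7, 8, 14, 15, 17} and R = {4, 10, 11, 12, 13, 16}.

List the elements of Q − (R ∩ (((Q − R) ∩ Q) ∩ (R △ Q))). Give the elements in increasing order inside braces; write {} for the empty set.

Q − R = {3, 6, 7, 8, 14, 15, 17}
(Q − R) ∩ Q = {3, 6, 7, 8, 14, 15, 17}
R △ Q = {3, 4, 6, 7, 8, 10, 11, 12, 13, 14, 15, 16, 17}
((Q − R) ∩ Q) ∩ (R △ Q) = {3, 6, 7, 8, 14, 15, 17}
R ∩ (((Q − R) ∩ Q) ∩ (R △ Q)) = {}
Q − (R ∩ (((Q − R) ∩ Q) ∩ (R △ Q))) = {3, 6, 7, 8, 14, 15, 17}

{3, 6, 7, 8, 14, 15, 17}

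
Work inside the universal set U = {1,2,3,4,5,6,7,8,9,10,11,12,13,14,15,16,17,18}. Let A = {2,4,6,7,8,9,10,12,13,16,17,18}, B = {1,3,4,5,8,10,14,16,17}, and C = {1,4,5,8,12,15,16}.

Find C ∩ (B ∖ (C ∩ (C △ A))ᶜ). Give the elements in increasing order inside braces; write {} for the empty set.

{1,5}

C △ A = {1,2,5,6,7,9,10,13,15,17,18}
C ∩ (C △ A) = {1,5,15}
(C ∩ (C △ A))ᶜ = {2,3,4,6,7,8,9,10,11,12,13,14,16,17,18}
B ∖ (C ∩ (C △ A))ᶜ = {1,5}
C ∩ (B ∖ (C ∩ (C △ A))ᶜ) = {1,5}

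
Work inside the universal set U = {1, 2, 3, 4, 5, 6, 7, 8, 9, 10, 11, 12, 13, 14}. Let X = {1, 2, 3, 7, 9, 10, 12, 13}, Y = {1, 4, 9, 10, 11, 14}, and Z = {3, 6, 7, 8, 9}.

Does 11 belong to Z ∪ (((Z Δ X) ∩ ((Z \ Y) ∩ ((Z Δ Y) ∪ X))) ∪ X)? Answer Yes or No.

11 ∉ Z and 11 ∉ X, so 11 ∉ Z Δ X
11 ∉ Z and 11 ∈ Y, so 11 ∉ Z \ Y
11 ∉ Z and 11 ∈ Y, so 11 ∈ Z Δ Y
11 ∈ (Z Δ Y) and 11 ∉ X, so 11 ∈ (Z Δ Y) ∪ X
11 ∉ (Z \ Y) and 11 ∈ ((Z Δ Y) ∪ X), so 11 ∉ (Z \ Y) ∩ ((Z Δ Y) ∪ X)
11 ∉ (Z Δ X) and 11 ∉ ((Z \ Y) ∩ ((Z Δ Y) ∪ X)), so 11 ∉ (Z Δ X) ∩ ((Z \ Y) ∩ ((Z Δ Y) ∪ X))
11 ∉ ((Z Δ X) ∩ ((Z \ Y) ∩ ((Z Δ Y) ∪ X))) and 11 ∉ X, so 11 ∉ ((Z Δ X) ∩ ((Z \ Y) ∩ ((Z Δ Y) ∪ X))) ∪ X
11 ∉ Z and 11 ∉ (((Z Δ X) ∩ ((Z \ Y) ∩ ((Z Δ Y) ∪ X))) ∪ X), so 11 ∉ Z ∪ (((Z Δ X) ∩ ((Z \ Y) ∩ ((Z Δ Y) ∪ X))) ∪ X)

No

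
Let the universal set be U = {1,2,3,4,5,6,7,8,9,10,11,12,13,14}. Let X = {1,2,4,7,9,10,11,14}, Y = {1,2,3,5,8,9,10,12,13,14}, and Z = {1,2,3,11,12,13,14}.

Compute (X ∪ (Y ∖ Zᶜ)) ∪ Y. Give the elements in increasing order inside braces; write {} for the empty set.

{1,2,3,4,5,7,8,9,10,11,12,13,14}

Zᶜ = {4,5,6,7,8,9,10}
Y ∖ Zᶜ = {1,2,3,12,13,14}
X ∪ (Y ∖ Zᶜ) = {1,2,3,4,7,9,10,11,12,13,14}
(X ∪ (Y ∖ Zᶜ)) ∪ Y = {1,2,3,4,5,7,8,9,10,11,12,13,14}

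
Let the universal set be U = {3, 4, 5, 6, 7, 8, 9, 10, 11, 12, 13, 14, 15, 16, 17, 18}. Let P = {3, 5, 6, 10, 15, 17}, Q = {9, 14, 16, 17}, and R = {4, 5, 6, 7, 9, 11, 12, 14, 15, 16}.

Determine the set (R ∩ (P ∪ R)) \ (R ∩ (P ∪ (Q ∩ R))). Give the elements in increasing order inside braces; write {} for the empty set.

{4, 7, 11, 12}

P ∪ R = {3, 4, 5, 6, 7, 9, 10, 11, 12, 14, 15, 16, 17}
R ∩ (P ∪ R) = {4, 5, 6, 7, 9, 11, 12, 14, 15, 16}
Q ∩ R = {9, 14, 16}
P ∪ (Q ∩ R) = {3, 5, 6, 9, 10, 14, 15, 16, 17}
R ∩ (P ∪ (Q ∩ R)) = {5, 6, 9, 14, 15, 16}
(R ∩ (P ∪ R)) \ (R ∩ (P ∪ (Q ∩ R))) = {4, 7, 11, 12}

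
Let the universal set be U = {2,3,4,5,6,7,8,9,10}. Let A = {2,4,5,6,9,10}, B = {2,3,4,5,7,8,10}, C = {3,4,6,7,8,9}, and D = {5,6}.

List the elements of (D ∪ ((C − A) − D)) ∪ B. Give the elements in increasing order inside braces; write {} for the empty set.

C − A = {3,7,8}
(C − A) − D = {3,7,8}
D ∪ ((C − A) − D) = {3,5,6,7,8}
(D ∪ ((C − A) − D)) ∪ B = {2,3,4,5,6,7,8,10}

{2,3,4,5,6,7,8,10}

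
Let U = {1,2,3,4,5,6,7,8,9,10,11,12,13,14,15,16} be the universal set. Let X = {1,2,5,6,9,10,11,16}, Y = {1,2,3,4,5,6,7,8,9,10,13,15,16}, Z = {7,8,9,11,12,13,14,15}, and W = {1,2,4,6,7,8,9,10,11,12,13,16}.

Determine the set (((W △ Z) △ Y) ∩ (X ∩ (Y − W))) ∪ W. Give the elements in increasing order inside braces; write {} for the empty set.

{1,2,4,5,6,7,8,9,10,11,12,13,16}

W △ Z = {1,2,4,6,10,14,15,16}
(W △ Z) △ Y = {3,5,7,8,9,13,14}
Y − W = {3,5,15}
X ∩ (Y − W) = {5}
((W △ Z) △ Y) ∩ (X ∩ (Y − W)) = {5}
(((W △ Z) △ Y) ∩ (X ∩ (Y − W))) ∪ W = {1,2,4,5,6,7,8,9,10,11,12,13,16}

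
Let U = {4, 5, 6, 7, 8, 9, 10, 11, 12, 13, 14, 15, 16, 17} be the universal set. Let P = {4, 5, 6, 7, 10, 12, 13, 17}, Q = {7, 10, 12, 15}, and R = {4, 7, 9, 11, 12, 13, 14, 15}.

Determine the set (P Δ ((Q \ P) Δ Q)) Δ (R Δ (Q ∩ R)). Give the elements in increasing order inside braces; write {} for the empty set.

{5, 6, 9, 11, 14, 17}

Q \ P = {15}
(Q \ P) Δ Q = {7, 10, 12}
P Δ ((Q \ P) Δ Q) = {4, 5, 6, 13, 17}
Q ∩ R = {7, 12, 15}
R Δ (Q ∩ R) = {4, 9, 11, 13, 14}
(P Δ ((Q \ P) Δ Q)) Δ (R Δ (Q ∩ R)) = {5, 6, 9, 11, 14, 17}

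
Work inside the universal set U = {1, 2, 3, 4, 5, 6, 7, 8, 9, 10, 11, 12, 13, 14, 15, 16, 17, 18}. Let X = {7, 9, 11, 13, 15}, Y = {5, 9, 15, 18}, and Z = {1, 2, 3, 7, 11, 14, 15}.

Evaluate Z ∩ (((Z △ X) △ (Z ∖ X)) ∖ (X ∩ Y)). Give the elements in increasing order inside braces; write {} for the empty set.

{}

Z △ X = {1, 2, 3, 9, 13, 14}
Z ∖ X = {1, 2, 3, 14}
(Z △ X) △ (Z ∖ X) = {9, 13}
X ∩ Y = {9, 15}
((Z △ X) △ (Z ∖ X)) ∖ (X ∩ Y) = {13}
Z ∩ (((Z △ X) △ (Z ∖ X)) ∖ (X ∩ Y)) = {}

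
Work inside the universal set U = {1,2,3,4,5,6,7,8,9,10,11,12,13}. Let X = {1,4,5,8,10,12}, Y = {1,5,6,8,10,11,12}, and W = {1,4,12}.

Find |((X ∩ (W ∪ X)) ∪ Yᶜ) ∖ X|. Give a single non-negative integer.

W ∪ X = {1,4,5,8,10,12}
X ∩ (W ∪ X) = {1,4,5,8,10,12}
Yᶜ = {2,3,4,7,9,13}
(X ∩ (W ∪ X)) ∪ Yᶜ = {1,2,3,4,5,7,8,9,10,12,13}
((X ∩ (W ∪ X)) ∪ Yᶜ) ∖ X = {2,3,7,9,13}
|((X ∩ (W ∪ X)) ∪ Yᶜ) ∖ X| = 5

5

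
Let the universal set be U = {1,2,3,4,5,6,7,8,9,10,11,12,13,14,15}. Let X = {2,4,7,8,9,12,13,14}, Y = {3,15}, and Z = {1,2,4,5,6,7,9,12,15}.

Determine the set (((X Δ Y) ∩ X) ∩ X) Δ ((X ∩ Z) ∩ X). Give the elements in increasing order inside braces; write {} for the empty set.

X Δ Y = {2,3,4,7,8,9,12,13,14,15}
(X Δ Y) ∩ X = {2,4,7,8,9,12,13,14}
((X Δ Y) ∩ X) ∩ X = {2,4,7,8,9,12,13,14}
X ∩ Z = {2,4,7,9,12}
(X ∩ Z) ∩ X = {2,4,7,9,12}
(((X Δ Y) ∩ X) ∩ X) Δ ((X ∩ Z) ∩ X) = {8,13,14}

{8,13,14}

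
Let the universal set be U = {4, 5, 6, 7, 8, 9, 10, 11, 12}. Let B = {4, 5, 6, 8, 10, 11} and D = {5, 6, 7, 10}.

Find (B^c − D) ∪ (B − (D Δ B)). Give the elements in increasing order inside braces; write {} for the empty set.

{5, 6, 9, 10, 12}

B^c = {7, 9, 12}
B^c − D = {9, 12}
D Δ B = {4, 7, 8, 11}
B − (D Δ B) = {5, 6, 10}
(B^c − D) ∪ (B − (D Δ B)) = {5, 6, 9, 10, 12}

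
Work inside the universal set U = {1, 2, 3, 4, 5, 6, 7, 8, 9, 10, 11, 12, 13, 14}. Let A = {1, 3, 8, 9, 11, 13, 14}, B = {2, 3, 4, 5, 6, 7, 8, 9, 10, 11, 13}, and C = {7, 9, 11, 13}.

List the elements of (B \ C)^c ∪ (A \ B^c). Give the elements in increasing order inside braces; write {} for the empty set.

B \ C = {2, 3, 4, 5, 6, 8, 10}
(B \ C)^c = {1, 7, 9, 11, 12, 13, 14}
B^c = {1, 12, 14}
A \ B^c = {3, 8, 9, 11, 13}
(B \ C)^c ∪ (A \ B^c) = {1, 3, 7, 8, 9, 11, 12, 13, 14}

{1, 3, 7, 8, 9, 11, 12, 13, 14}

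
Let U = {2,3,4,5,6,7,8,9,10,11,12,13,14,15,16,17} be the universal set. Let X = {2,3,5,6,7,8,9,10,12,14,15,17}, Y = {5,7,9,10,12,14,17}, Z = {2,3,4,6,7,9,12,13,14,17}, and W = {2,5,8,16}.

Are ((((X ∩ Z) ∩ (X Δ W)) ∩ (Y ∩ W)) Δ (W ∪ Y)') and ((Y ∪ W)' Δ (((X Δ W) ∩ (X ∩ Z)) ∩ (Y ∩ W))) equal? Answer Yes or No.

X ∩ Z = {2,3,6,7,9,12,14,17}
X Δ W = {3,6,7,9,10,12,14,15,16,17}
(X ∩ Z) ∩ (X Δ W) = {3,6,7,9,12,14,17}
Y ∩ W = {5}
((X ∩ Z) ∩ (X Δ W)) ∩ (Y ∩ W) = {}
W ∪ Y = {2,5,7,8,9,10,12,14,16,17}
(W ∪ Y)' = {3,4,6,11,13,15}
(((X ∩ Z) ∩ (X Δ W)) ∩ (Y ∩ W)) Δ (W ∪ Y)' = {3,4,6,11,13,15}
Y ∪ W = {2,5,7,8,9,10,12,14,16,17}
(Y ∪ W)' = {3,4,6,11,13,15}
(X Δ W) ∩ (X ∩ Z) = {3,6,7,9,12,14,17}
((X Δ W) ∩ (X ∩ Z)) ∩ (Y ∩ W) = {}
(Y ∪ W)' Δ (((X Δ W) ∩ (X ∩ Z)) ∩ (Y ∩ W)) = {3,4,6,11,13,15}
Both equal {3,4,6,11,13,15}, so (((X ∩ Z) ∩ (X Δ W)) ∩ (Y ∩ W)) Δ (W ∪ Y)' = (Y ∪ W)' Δ (((X Δ W) ∩ (X ∩ Z)) ∩ (Y ∩ W)).

Yes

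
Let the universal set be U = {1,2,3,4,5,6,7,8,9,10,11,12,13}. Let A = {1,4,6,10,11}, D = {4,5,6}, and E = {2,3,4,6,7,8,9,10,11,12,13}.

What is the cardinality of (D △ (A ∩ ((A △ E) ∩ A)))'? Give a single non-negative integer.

A △ E = {1,2,3,7,8,9,12,13}
(A △ E) ∩ A = {1}
A ∩ ((A △ E) ∩ A) = {1}
D △ (A ∩ ((A △ E) ∩ A)) = {1,4,5,6}
(D △ (A ∩ ((A △ E) ∩ A)))' = {2,3,7,8,9,10,11,12,13}
|(D △ (A ∩ ((A △ E) ∩ A)))'| = 9

9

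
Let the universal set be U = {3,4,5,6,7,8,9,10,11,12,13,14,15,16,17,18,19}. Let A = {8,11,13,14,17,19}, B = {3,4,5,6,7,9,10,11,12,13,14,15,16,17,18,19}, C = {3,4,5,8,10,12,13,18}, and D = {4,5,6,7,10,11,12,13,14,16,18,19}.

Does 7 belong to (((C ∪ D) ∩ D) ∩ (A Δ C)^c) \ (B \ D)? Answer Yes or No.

7 ∉ C and 7 ∈ D, so 7 ∈ C ∪ D
7 ∈ (C ∪ D) and 7 ∈ D, so 7 ∈ (C ∪ D) ∩ D
7 ∉ A and 7 ∉ C, so 7 ∉ A Δ C
7 ∈ (A Δ C)^c since 7 ∉ (A Δ C)
7 ∈ ((C ∪ D) ∩ D) and 7 ∈ (A Δ C)^c, so 7 ∈ ((C ∪ D) ∩ D) ∩ (A Δ C)^c
7 ∈ B and 7 ∈ D, so 7 ∉ B \ D
7 ∈ (((C ∪ D) ∩ D) ∩ (A Δ C)^c) and 7 ∉ (B \ D), so 7 ∈ (((C ∪ D) ∩ D) ∩ (A Δ C)^c) \ (B \ D)

Yes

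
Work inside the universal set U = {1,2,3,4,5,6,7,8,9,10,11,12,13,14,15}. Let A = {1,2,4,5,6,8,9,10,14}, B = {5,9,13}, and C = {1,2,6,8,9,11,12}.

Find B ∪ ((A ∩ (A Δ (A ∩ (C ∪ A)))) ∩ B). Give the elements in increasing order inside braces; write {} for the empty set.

{5,9,13}

C ∪ A = {1,2,4,5,6,8,9,10,11,12,14}
A ∩ (C ∪ A) = {1,2,4,5,6,8,9,10,14}
A Δ (A ∩ (C ∪ A)) = {}
A ∩ (A Δ (A ∩ (C ∪ A))) = {}
(A ∩ (A Δ (A ∩ (C ∪ A)))) ∩ B = {}
B ∪ ((A ∩ (A Δ (A ∩ (C ∪ A)))) ∩ B) = {5,9,13}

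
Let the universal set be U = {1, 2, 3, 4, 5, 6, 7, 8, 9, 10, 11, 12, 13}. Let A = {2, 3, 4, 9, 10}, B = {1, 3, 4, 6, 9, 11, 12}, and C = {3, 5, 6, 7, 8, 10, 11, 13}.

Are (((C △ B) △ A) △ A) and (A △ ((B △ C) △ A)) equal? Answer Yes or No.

Yes

C △ B = {1, 4, 5, 7, 8, 9, 10, 12, 13}
(C △ B) △ A = {1, 2, 3, 5, 7, 8, 12, 13}
((C △ B) △ A) △ A = {1, 4, 5, 7, 8, 9, 10, 12, 13}
B △ C = {1, 4, 5, 7, 8, 9, 10, 12, 13}
(B △ C) △ A = {1, 2, 3, 5, 7, 8, 12, 13}
A △ ((B △ C) △ A) = {1, 4, 5, 7, 8, 9, 10, 12, 13}
Both equal {1, 4, 5, 7, 8, 9, 10, 12, 13}, so ((C △ B) △ A) △ A = A △ ((B △ C) △ A).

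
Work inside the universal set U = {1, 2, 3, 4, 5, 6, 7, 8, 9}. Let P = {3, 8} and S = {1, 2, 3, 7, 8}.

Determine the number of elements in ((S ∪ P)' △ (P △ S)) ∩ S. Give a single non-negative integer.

3

S ∪ P = {1, 2, 3, 7, 8}
(S ∪ P)' = {4, 5, 6, 9}
P △ S = {1, 2, 7}
(S ∪ P)' △ (P △ S) = {1, 2, 4, 5, 6, 7, 9}
((S ∪ P)' △ (P △ S)) ∩ S = {1, 2, 7}
|((S ∪ P)' △ (P △ S)) ∩ S| = 3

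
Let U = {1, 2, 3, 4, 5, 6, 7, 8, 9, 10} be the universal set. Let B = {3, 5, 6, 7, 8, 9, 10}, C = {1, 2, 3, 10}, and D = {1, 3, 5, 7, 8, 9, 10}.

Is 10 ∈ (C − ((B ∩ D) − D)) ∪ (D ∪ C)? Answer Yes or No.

10 ∈ B and 10 ∈ D, so 10 ∈ B ∩ D
10 ∈ (B ∩ D) and 10 ∈ D, so 10 ∉ (B ∩ D) − D
10 ∈ C and 10 ∉ ((B ∩ D) − D), so 10 ∈ C − ((B ∩ D) − D)
10 ∈ D and 10 ∈ C, so 10 ∈ D ∪ C
10 ∈ (C − ((B ∩ D) − D)) and 10 ∈ (D ∪ C), so 10 ∈ (C − ((B ∩ D) − D)) ∪ (D ∪ C)

Yes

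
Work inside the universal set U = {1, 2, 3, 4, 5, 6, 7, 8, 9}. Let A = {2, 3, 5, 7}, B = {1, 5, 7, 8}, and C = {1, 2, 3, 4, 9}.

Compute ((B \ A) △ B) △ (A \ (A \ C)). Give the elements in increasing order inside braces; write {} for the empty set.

{2, 3, 5, 7}

B \ A = {1, 8}
(B \ A) △ B = {5, 7}
A \ C = {5, 7}
A \ (A \ C) = {2, 3}
((B \ A) △ B) △ (A \ (A \ C)) = {2, 3, 5, 7}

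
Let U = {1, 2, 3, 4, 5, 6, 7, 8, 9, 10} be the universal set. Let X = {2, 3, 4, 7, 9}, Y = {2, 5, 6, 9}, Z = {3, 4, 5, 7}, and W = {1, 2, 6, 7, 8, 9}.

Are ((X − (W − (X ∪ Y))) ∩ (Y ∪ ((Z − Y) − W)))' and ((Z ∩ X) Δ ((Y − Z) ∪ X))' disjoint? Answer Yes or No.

X ∪ Y = {2, 3, 4, 5, 6, 7, 9}
W − (X ∪ Y) = {1, 8}
X − (W − (X ∪ Y)) = {2, 3, 4, 7, 9}
Z − Y = {3, 4, 7}
(Z − Y) − W = {3, 4}
Y ∪ ((Z − Y) − W) = {2, 3, 4, 5, 6, 9}
(X − (W − (X ∪ Y))) ∩ (Y ∪ ((Z − Y) − W)) = {2, 3, 4, 9}
((X − (W − (X ∪ Y))) ∩ (Y ∪ ((Z − Y) − W)))' = {1, 5, 6, 7, 8, 10}
Z ∩ X = {3, 4, 7}
Y − Z = {2, 6, 9}
(Y − Z) ∪ X = {2, 3, 4, 6, 7, 9}
(Z ∩ X) Δ ((Y − Z) ∪ X) = {2, 6, 9}
((Z ∩ X) Δ ((Y − Z) ∪ X))' = {1, 3, 4, 5, 7, 8, 10}
1 lies in both, so they are not disjoint.

No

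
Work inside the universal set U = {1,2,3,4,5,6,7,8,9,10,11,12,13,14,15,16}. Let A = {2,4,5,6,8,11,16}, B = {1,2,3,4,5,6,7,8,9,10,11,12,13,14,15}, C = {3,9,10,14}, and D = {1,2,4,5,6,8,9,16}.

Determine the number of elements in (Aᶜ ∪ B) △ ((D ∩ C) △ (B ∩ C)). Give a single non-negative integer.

Aᶜ = {1,3,7,9,10,12,13,14,15}
Aᶜ ∪ B = {1,2,3,4,5,6,7,8,9,10,11,12,13,14,15}
D ∩ C = {9}
B ∩ C = {3,9,10,14}
(D ∩ C) △ (B ∩ C) = {3,10,14}
(Aᶜ ∪ B) △ ((D ∩ C) △ (B ∩ C)) = {1,2,4,5,6,7,8,9,11,12,13,15}
|(Aᶜ ∪ B) △ ((D ∩ C) △ (B ∩ C))| = 12

12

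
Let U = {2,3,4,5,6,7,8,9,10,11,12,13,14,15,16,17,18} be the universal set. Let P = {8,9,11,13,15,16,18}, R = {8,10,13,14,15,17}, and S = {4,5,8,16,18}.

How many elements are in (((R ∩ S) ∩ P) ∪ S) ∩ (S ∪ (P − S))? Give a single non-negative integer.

R ∩ S = {8}
(R ∩ S) ∩ P = {8}
((R ∩ S) ∩ P) ∪ S = {4,5,8,16,18}
P − S = {9,11,13,15}
S ∪ (P − S) = {4,5,8,9,11,13,15,16,18}
(((R ∩ S) ∩ P) ∪ S) ∩ (S ∪ (P − S)) = {4,5,8,16,18}
|(((R ∩ S) ∩ P) ∪ S) ∩ (S ∪ (P − S))| = 5

5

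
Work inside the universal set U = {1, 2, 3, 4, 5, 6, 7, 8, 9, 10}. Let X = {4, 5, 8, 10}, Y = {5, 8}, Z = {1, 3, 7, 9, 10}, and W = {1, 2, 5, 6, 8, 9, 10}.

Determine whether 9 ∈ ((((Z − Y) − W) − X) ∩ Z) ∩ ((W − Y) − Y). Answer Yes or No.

No

9 ∈ Z and 9 ∉ Y, so 9 ∈ Z − Y
9 ∈ (Z − Y) and 9 ∈ W, so 9 ∉ (Z − Y) − W
9 ∉ ((Z − Y) − W) and 9 ∉ X, so 9 ∉ ((Z − Y) − W) − X
9 ∉ (((Z − Y) − W) − X) and 9 ∈ Z, so 9 ∉ (((Z − Y) − W) − X) ∩ Z
9 ∈ W and 9 ∉ Y, so 9 ∈ W − Y
9 ∈ (W − Y) and 9 ∉ Y, so 9 ∈ (W − Y) − Y
9 ∉ ((((Z − Y) − W) − X) ∩ Z) and 9 ∈ ((W − Y) − Y), so 9 ∉ ((((Z − Y) − W) − X) ∩ Z) ∩ ((W − Y) − Y)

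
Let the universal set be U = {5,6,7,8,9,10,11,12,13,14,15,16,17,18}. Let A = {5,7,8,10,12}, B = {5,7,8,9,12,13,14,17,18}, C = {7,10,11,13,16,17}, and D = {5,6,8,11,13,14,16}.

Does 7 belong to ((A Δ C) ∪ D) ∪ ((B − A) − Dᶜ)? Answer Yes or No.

No

7 ∈ A and 7 ∈ C, so 7 ∉ A Δ C
7 ∉ (A Δ C) and 7 ∉ D, so 7 ∉ (A Δ C) ∪ D
7 ∈ B and 7 ∈ A, so 7 ∉ B − A
7 ∉ D, so 7 ∈ Dᶜ
7 ∉ (B − A) and 7 ∈ Dᶜ, so 7 ∉ (B − A) − Dᶜ
7 ∉ ((A Δ C) ∪ D) and 7 ∉ ((B − A) − Dᶜ), so 7 ∉ ((A Δ C) ∪ D) ∪ ((B − A) − Dᶜ)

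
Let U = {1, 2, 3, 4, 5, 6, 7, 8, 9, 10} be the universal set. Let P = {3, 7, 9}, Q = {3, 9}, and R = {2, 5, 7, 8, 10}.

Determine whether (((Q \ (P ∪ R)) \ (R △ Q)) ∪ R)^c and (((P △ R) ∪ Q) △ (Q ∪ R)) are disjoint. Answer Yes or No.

P ∪ R = {2, 3, 5, 7, 8, 9, 10}
Q \ (P ∪ R) = {}
R △ Q = {2, 3, 5, 7, 8, 9, 10}
(Q \ (P ∪ R)) \ (R △ Q) = {}
((Q \ (P ∪ R)) \ (R △ Q)) ∪ R = {2, 5, 7, 8, 10}
(((Q \ (P ∪ R)) \ (R △ Q)) ∪ R)^c = {1, 3, 4, 6, 9}
P △ R = {2, 3, 5, 8, 9, 10}
(P △ R) ∪ Q = {2, 3, 5, 8, 9, 10}
Q ∪ R = {2, 3, 5, 7, 8, 9, 10}
((P △ R) ∪ Q) △ (Q ∪ R) = {7}
{1, 3, 4, 6, 9} and {7} share no elements.

Yes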